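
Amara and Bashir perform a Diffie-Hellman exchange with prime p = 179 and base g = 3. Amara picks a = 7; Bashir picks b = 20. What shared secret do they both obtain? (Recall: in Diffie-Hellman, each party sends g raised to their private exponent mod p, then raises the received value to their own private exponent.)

68

Bashir sends B = g^b mod p = 3^20 mod 179.
3^1 ≡ 3 (mod 179)
3^2 = (3^1)^2 ≡ 3^2 = 9 ≡ 9 (mod 179)
3^4 = (3^2)^2 ≡ 9^2 = 81 ≡ 81 (mod 179)
3^8 = (3^4)^2 ≡ 81^2 = 6561 ≡ 117 (mod 179)
3^16 = (3^8)^2 ≡ 117^2 = 13689 ≡ 85 (mod 179)
3^20 = 3^16 · 3^4 ≡ 85 · 81 ≡ 83 (mod 179).
So B = 83. Amara then computes K = B^a mod p = 83^7 mod 179.
83^1 ≡ 83 (mod 179)
83^2 = (83^1)^2 ≡ 83^2 = 6889 ≡ 87 (mod 179)
83^4 = (83^2)^2 ≡ 87^2 = 7569 ≡ 51 (mod 179)
83^7 = 83^4 · 83^2 · 83^1 ≡ 51 · 87 · 83 ≡ 68 (mod 179).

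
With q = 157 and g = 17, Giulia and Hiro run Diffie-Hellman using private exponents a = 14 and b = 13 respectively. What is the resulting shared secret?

144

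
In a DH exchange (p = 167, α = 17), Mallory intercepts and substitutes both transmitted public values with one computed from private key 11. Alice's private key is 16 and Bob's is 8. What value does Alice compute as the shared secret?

28

Alice receives Mallory's public value M = 17^11 mod 167 instead of the honest one.
17^1 ≡ 17 (mod 167)
17^2 = (17^1)^2 ≡ 17^2 = 289 ≡ 122 (mod 167)
17^4 = (17^2)^2 ≡ 122^2 = 14884 ≡ 21 (mod 167)
17^8 = (17^4)^2 ≡ 21^2 = 441 ≡ 107 (mod 167)
17^11 = 17^8 · 17^2 · 17^1 ≡ 107 · 122 · 17 ≡ 142 (mod 167).
So M = 142. Alice computes K = M^16 mod 167.
142^1 ≡ 142 (mod 167)
142^2 = (142^1)^2 ≡ 142^2 = 20164 ≡ 124 (mod 167)
142^4 = (142^2)^2 ≡ 124^2 = 15376 ≡ 12 (mod 167)
142^8 = (142^4)^2 ≡ 12^2 = 144 ≡ 144 (mod 167)
142^16 = (142^8)^2 ≡ 144^2 = 20736 ≡ 28 (mod 167)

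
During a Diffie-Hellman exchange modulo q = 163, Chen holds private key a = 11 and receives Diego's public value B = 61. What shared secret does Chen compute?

22

Shared key K = 61^11 mod 163.
61^1 ≡ 61 (mod 163)
61^2 = (61^1)^2 ≡ 61^2 = 3721 ≡ 135 (mod 163)
61^4 = (61^2)^2 ≡ 135^2 = 18225 ≡ 132 (mod 163)
61^8 = (61^4)^2 ≡ 132^2 = 17424 ≡ 146 (mod 163)
61^11 = 61^8 · 61^2 · 61^1 ≡ 146 · 135 · 61 ≡ 22 (mod 163).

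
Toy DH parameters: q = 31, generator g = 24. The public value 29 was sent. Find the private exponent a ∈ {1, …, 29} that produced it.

3

Try successive powers of 24 modulo 31:
24^1 ≡ 24
24^2 ≡ 18
24^3 ≡ 29
Found: a = 3.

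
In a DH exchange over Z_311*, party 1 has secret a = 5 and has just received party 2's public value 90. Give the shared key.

Shared key K = 90^5 mod 311.
90^1 ≡ 90 (mod 311)
90^2 = (90^1)^2 ≡ 90^2 = 8100 ≡ 14 (mod 311)
90^4 = (90^2)^2 ≡ 14^2 = 196 ≡ 196 (mod 311)
90^5 = 90^4 · 90^1 ≡ 196 · 90 ≡ 224 (mod 311).

224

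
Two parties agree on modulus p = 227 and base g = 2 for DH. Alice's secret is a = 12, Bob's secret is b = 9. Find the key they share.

78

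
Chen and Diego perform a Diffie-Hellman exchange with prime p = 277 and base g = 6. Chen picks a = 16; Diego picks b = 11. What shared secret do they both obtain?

Diego sends B = g^b mod p = 6^11 mod 277.
6^1 ≡ 6 (mod 277)
6^2 = (6^1)^2 ≡ 6^2 = 36 ≡ 36 (mod 277)
6^4 = (6^2)^2 ≡ 36^2 = 1296 ≡ 188 (mod 277)
6^8 = (6^4)^2 ≡ 188^2 = 35344 ≡ 165 (mod 277)
6^11 = 6^8 · 6^2 · 6^1 ≡ 165 · 36 · 6 ≡ 184 (mod 277).
So B = 184. Chen then computes K = B^a mod p = 184^16 mod 277.
184^1 ≡ 184 (mod 277)
184^2 = (184^1)^2 ≡ 184^2 = 33856 ≡ 62 (mod 277)
184^4 = (184^2)^2 ≡ 62^2 = 3844 ≡ 243 (mod 277)
184^8 = (184^4)^2 ≡ 243^2 = 59049 ≡ 48 (mod 277)
184^16 = (184^8)^2 ≡ 48^2 = 2304 ≡ 88 (mod 277)

88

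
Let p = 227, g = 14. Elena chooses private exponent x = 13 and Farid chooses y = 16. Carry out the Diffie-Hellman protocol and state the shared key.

181

Elena sends A = g^x mod p = 14^13 mod 227.
14^1 ≡ 14 (mod 227)
14^2 = (14^1)^2 ≡ 14^2 = 196 ≡ 196 (mod 227)
14^4 = (14^2)^2 ≡ 196^2 = 38416 ≡ 53 (mod 227)
14^8 = (14^4)^2 ≡ 53^2 = 2809 ≡ 85 (mod 227)
14^13 = 14^8 · 14^4 · 14^1 ≡ 85 · 53 · 14 ≡ 191 (mod 227).
So A = 191. Farid then computes K = A^y mod p = 191^16 mod 227.
191^1 ≡ 191 (mod 227)
191^2 = (191^1)^2 ≡ 191^2 = 36481 ≡ 161 (mod 227)
191^4 = (191^2)^2 ≡ 161^2 = 25921 ≡ 43 (mod 227)
191^8 = (191^4)^2 ≡ 43^2 = 1849 ≡ 33 (mod 227)
191^16 = (191^8)^2 ≡ 33^2 = 1089 ≡ 181 (mod 227)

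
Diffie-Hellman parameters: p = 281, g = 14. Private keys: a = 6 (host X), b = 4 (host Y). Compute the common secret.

Host X sends A = g^a mod p = 14^6 mod 281.
14^1 ≡ 14 (mod 281)
14^2 = (14^1)^2 ≡ 14^2 = 196 ≡ 196 (mod 281)
14^4 = (14^2)^2 ≡ 196^2 = 38416 ≡ 200 (mod 281)
14^6 = 14^4 · 14^2 ≡ 200 · 196 ≡ 141 (mod 281).
So A = 141. Host Y then computes K = A^b mod p = 141^4 mod 281.
141^1 ≡ 141 (mod 281)
141^2 = (141^1)^2 ≡ 141^2 = 19881 ≡ 211 (mod 281)
141^4 = (141^2)^2 ≡ 211^2 = 44521 ≡ 123 (mod 281)

123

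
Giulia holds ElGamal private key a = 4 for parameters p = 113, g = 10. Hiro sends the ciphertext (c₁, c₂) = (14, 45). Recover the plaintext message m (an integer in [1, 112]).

17

Shared mask s = c₁^a mod p = 14^4 mod 113.
14^1 ≡ 14 (mod 113)
14^2 = (14^1)^2 ≡ 14^2 = 196 ≡ 83 (mod 113)
14^4 = (14^2)^2 ≡ 83^2 = 6889 ≡ 109 (mod 113)
So s = 109; s⁻¹ ≡ 28 (mod 113).
m = c₂ · s⁻¹ mod 113 = 45 · 28 mod 113 = 17.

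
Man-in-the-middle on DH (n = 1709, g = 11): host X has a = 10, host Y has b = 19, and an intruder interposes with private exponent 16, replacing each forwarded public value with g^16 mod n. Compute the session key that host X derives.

69

Host X receives an intruder's public value M = 11^16 mod 1709 instead of the honest one.
11^1 ≡ 11 (mod 1709)
11^2 = (11^1)^2 ≡ 11^2 = 121 ≡ 121 (mod 1709)
11^4 = (11^2)^2 ≡ 121^2 = 14641 ≡ 969 (mod 1709)
11^8 = (11^4)^2 ≡ 969^2 = 938961 ≡ 720 (mod 1709)
11^16 = (11^8)^2 ≡ 720^2 = 518400 ≡ 573 (mod 1709)
So M = 573. Host X computes K = M^10 mod 1709.
573^1 ≡ 573 (mod 1709)
573^2 = (573^1)^2 ≡ 573^2 = 328329 ≡ 201 (mod 1709)
573^4 = (573^2)^2 ≡ 201^2 = 40401 ≡ 1094 (mod 1709)
573^8 = (573^4)^2 ≡ 1094^2 = 1196836 ≡ 536 (mod 1709)
573^10 = 573^8 · 573^2 ≡ 536 · 201 ≡ 69 (mod 1709).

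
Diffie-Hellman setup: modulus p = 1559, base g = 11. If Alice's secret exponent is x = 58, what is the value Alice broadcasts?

Public value = 11^58 (mod 1559).
11^1 ≡ 11 (mod 1559)
11^2 = (11^1)^2 ≡ 11^2 = 121 ≡ 121 (mod 1559)
11^4 = (11^2)^2 ≡ 121^2 = 14641 ≡ 610 (mod 1559)
11^8 = (11^4)^2 ≡ 610^2 = 372100 ≡ 1058 (mod 1559)
11^16 = (11^8)^2 ≡ 1058^2 = 1119364 ≡ 2 (mod 1559)
11^32 = (11^16)^2 ≡ 2^2 = 4 ≡ 4 (mod 1559)
11^58 = 11^32 · 11^16 · 11^8 · 11^2 ≡ 4 · 2 · 1058 · 121 ≡ 1440 (mod 1559).

1440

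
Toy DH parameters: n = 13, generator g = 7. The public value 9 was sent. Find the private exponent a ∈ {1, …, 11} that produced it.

4

Try successive powers of 7 modulo 13:
7^1 ≡ 7
7^2 ≡ 10
7^3 ≡ 5
7^4 ≡ 9
Found: a = 4.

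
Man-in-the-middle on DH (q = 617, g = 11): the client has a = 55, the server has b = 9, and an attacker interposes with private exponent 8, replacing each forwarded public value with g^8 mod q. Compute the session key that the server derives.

The server receives an attacker's public value M = 11^8 mod 617 instead of the honest one.
11^1 ≡ 11 (mod 617)
11^2 = (11^1)^2 ≡ 11^2 = 121 ≡ 121 (mod 617)
11^4 = (11^2)^2 ≡ 121^2 = 14641 ≡ 450 (mod 617)
11^8 = (11^4)^2 ≡ 450^2 = 202500 ≡ 124 (mod 617)
So M = 124. The server computes K = M^9 mod 617.
124^1 ≡ 124 (mod 617)
124^2 = (124^1)^2 ≡ 124^2 = 15376 ≡ 568 (mod 617)
124^4 = (124^2)^2 ≡ 568^2 = 322624 ≡ 550 (mod 617)
124^8 = (124^4)^2 ≡ 550^2 = 302500 ≡ 170 (mod 617)
124^9 = 124^8 · 124^1 ≡ 170 · 124 ≡ 102 (mod 617).

102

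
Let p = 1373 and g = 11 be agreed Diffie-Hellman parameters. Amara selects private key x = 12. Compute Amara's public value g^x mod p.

Public value = 11^12 mod 1373.
11^1 ≡ 11 (mod 1373)
11^2 = (11^1)^2 ≡ 11^2 = 121 ≡ 121 (mod 1373)
11^4 = (11^2)^2 ≡ 121^2 = 14641 ≡ 911 (mod 1373)
11^8 = (11^4)^2 ≡ 911^2 = 829921 ≡ 629 (mod 1373)
11^12 = 11^8 · 11^4 ≡ 629 · 911 ≡ 478 (mod 1373).

478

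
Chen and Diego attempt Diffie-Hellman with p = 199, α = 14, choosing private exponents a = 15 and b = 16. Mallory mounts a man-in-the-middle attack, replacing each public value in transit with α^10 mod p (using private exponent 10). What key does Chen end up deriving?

117

Chen receives Mallory's public value M = 14^10 mod 199 instead of the honest one.
14^1 ≡ 14 (mod 199)
14^2 = (14^1)^2 ≡ 14^2 = 196 ≡ 196 (mod 199)
14^4 = (14^2)^2 ≡ 196^2 = 38416 ≡ 9 (mod 199)
14^8 = (14^4)^2 ≡ 9^2 = 81 ≡ 81 (mod 199)
14^10 = 14^8 · 14^2 ≡ 81 · 196 ≡ 155 (mod 199).
So M = 155. Chen computes K = M^15 mod 199.
155^1 ≡ 155 (mod 199)
155^2 = (155^1)^2 ≡ 155^2 = 24025 ≡ 145 (mod 199)
155^4 = (155^2)^2 ≡ 145^2 = 21025 ≡ 130 (mod 199)
155^8 = (155^4)^2 ≡ 130^2 = 16900 ≡ 184 (mod 199)
155^15 = 155^8 · 155^4 · 155^2 · 155^1 ≡ 184 · 130 · 145 · 155 ≡ 117 (mod 199).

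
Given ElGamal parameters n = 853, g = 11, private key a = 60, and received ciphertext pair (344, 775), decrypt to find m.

382

Shared mask s = c₁^a mod n = 344^60 mod 853.
344^1 ≡ 344 (mod 853)
344^2 = (344^1)^2 ≡ 344^2 = 118336 ≡ 622 (mod 853)
344^4 = (344^2)^2 ≡ 622^2 = 386884 ≡ 475 (mod 853)
344^8 = (344^4)^2 ≡ 475^2 = 225625 ≡ 433 (mod 853)
344^16 = (344^8)^2 ≡ 433^2 = 187489 ≡ 682 (mod 853)
344^32 = (344^16)^2 ≡ 682^2 = 465124 ≡ 239 (mod 853)
344^60 = 344^32 · 344^16 · 344^8 · 344^4 ≡ 239 · 682 · 433 · 475 ≡ 826 (mod 853).
So s = 826; s⁻¹ ≡ 695 (mod 853).
m = c₂ · s⁻¹ mod 853 = 775 · 695 mod 853 = 382.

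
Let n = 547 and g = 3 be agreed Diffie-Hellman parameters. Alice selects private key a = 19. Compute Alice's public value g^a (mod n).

243

Public value = 3^19 (mod 547).
3^1 ≡ 3 (mod 547)
3^2 = (3^1)^2 ≡ 3^2 = 9 ≡ 9 (mod 547)
3^4 = (3^2)^2 ≡ 9^2 = 81 ≡ 81 (mod 547)
3^8 = (3^4)^2 ≡ 81^2 = 6561 ≡ 544 (mod 547)
3^16 = (3^8)^2 ≡ 544^2 = 295936 ≡ 9 (mod 547)
3^19 = 3^16 · 3^2 · 3^1 ≡ 9 · 9 · 3 ≡ 243 (mod 547).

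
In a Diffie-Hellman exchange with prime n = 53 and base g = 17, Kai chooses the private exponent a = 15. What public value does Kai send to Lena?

29

Public value = 17^{15} \pmod{53}.
17^1 ≡ 17 (mod 53)
17^2 = (17^1)^2 ≡ 17^2 = 289 ≡ 24 (mod 53)
17^4 = (17^2)^2 ≡ 24^2 = 576 ≡ 46 (mod 53)
17^8 = (17^4)^2 ≡ 46^2 = 2116 ≡ 49 (mod 53)
17^15 = 17^8 · 17^4 · 17^2 · 17^1 ≡ 49 · 46 · 24 · 17 ≡ 29 (mod 53).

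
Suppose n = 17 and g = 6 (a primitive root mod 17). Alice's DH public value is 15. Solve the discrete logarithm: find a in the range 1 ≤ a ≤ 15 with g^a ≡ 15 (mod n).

Try successive powers of 6 modulo 17:
6^1 ≡ 6
6^2 ≡ 2
6^3 ≡ 12
6^4 ≡ 4
6^5 ≡ 7
6^6 ≡ 8
6^7 ≡ 14
6^8 ≡ 16
6^9 ≡ 11
6^10 ≡ 15
Found: a = 10.

10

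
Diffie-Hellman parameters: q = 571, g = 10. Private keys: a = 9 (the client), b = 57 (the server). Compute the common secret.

The client sends A = g^a mod q = 10^9 mod 571.
10^1 ≡ 10 (mod 571)
10^2 = (10^1)^2 ≡ 10^2 = 100 ≡ 100 (mod 571)
10^4 = (10^2)^2 ≡ 100^2 = 10000 ≡ 293 (mod 571)
10^8 = (10^4)^2 ≡ 293^2 = 85849 ≡ 199 (mod 571)
10^9 = 10^8 · 10^1 ≡ 199 · 10 ≡ 277 (mod 571).
So A = 277. The server then computes K = A^b mod q = 277^57 mod 571.
277^1 ≡ 277 (mod 571)
277^2 = (277^1)^2 ≡ 277^2 = 76729 ≡ 215 (mod 571)
277^4 = (277^2)^2 ≡ 215^2 = 46225 ≡ 545 (mod 571)
277^8 = (277^4)^2 ≡ 545^2 = 297025 ≡ 105 (mod 571)
277^16 = (277^8)^2 ≡ 105^2 = 11025 ≡ 176 (mod 571)
277^32 = (277^16)^2 ≡ 176^2 = 30976 ≡ 142 (mod 571)
277^57 = 277^32 · 277^16 · 277^8 · 277^1 ≡ 142 · 176 · 105 · 277 ≡ 184 (mod 571).

184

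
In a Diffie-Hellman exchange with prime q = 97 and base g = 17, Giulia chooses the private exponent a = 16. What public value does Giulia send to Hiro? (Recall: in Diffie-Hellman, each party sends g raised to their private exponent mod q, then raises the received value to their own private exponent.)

62

Public value = 17^16 (mod 97).
17^1 ≡ 17 (mod 97)
17^2 = (17^1)^2 ≡ 17^2 = 289 ≡ 95 (mod 97)
17^4 = (17^2)^2 ≡ 95^2 = 9025 ≡ 4 (mod 97)
17^8 = (17^4)^2 ≡ 4^2 = 16 ≡ 16 (mod 97)
17^16 = (17^8)^2 ≡ 16^2 = 256 ≡ 62 (mod 97)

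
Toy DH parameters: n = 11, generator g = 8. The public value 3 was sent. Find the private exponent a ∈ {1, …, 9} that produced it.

6

Try successive powers of 8 modulo 11:
8^1 ≡ 8
8^2 ≡ 9
8^3 ≡ 6
8^4 ≡ 4
8^5 ≡ 10
8^6 ≡ 3
Found: a = 6.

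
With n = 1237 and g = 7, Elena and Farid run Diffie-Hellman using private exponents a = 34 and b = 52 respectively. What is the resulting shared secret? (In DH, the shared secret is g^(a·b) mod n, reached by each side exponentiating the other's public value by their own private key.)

Farid sends B = g^b mod n = 7^52 mod 1237.
7^1 ≡ 7 (mod 1237)
7^2 = (7^1)^2 ≡ 7^2 = 49 ≡ 49 (mod 1237)
7^4 = (7^2)^2 ≡ 49^2 = 2401 ≡ 1164 (mod 1237)
7^8 = (7^4)^2 ≡ 1164^2 = 1354896 ≡ 381 (mod 1237)
7^16 = (7^8)^2 ≡ 381^2 = 145161 ≡ 432 (mod 1237)
7^32 = (7^16)^2 ≡ 432^2 = 186624 ≡ 1074 (mod 1237)
7^52 = 7^32 · 7^16 · 7^4 ≡ 1074 · 432 · 1164 ≡ 633 (mod 1237).
So B = 633. Elena then computes K = B^a mod n = 633^34 mod 1237.
633^1 ≡ 633 (mod 1237)
633^2 = (633^1)^2 ≡ 633^2 = 400689 ≡ 1138 (mod 1237)
633^4 = (633^2)^2 ≡ 1138^2 = 1295044 ≡ 1142 (mod 1237)
633^8 = (633^4)^2 ≡ 1142^2 = 1304164 ≡ 366 (mod 1237)
633^16 = (633^8)^2 ≡ 366^2 = 133956 ≡ 360 (mod 1237)
633^32 = (633^16)^2 ≡ 360^2 = 129600 ≡ 952 (mod 1237)
633^34 = 633^32 · 633^2 ≡ 952 · 1138 ≡ 1001 (mod 1237).

1001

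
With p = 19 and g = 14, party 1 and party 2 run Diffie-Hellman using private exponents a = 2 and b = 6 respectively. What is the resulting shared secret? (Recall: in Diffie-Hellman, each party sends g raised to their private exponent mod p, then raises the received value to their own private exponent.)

Party 2 sends B = g^b mod p = 14^6 mod 19.
14^1 ≡ 14 (mod 19)
14^2 = (14^1)^2 ≡ 14^2 = 196 ≡ 6 (mod 19)
14^4 = (14^2)^2 ≡ 6^2 = 36 ≡ 17 (mod 19)
14^6 = 14^4 · 14^2 ≡ 17 · 6 ≡ 7 (mod 19).
So B = 7. Party 1 then computes K = B^a mod p = 7^2 mod 19.
7^1 ≡ 7 (mod 19)
7^2 = (7^1)^2 ≡ 7^2 = 49 ≡ 11 (mod 19)

11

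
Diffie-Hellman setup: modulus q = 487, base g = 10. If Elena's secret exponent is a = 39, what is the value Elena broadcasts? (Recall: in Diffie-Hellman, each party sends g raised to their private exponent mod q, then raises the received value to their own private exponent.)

Public value = 10^39 mod 487.
10^1 ≡ 10 (mod 487)
10^2 = (10^1)^2 ≡ 10^2 = 100 ≡ 100 (mod 487)
10^4 = (10^2)^2 ≡ 100^2 = 10000 ≡ 260 (mod 487)
10^8 = (10^4)^2 ≡ 260^2 = 67600 ≡ 394 (mod 487)
10^16 = (10^8)^2 ≡ 394^2 = 155236 ≡ 370 (mod 487)
10^32 = (10^16)^2 ≡ 370^2 = 136900 ≡ 53 (mod 487)
10^39 = 10^32 · 10^4 · 10^2 · 10^1 ≡ 53 · 260 · 100 · 10 ≡ 335 (mod 487).

335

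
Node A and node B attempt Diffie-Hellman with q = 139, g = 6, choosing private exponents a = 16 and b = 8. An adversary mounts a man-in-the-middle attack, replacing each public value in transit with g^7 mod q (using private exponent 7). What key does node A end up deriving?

65

Node A receives an adversary's public value M = 6^7 mod 139 instead of the honest one.
6^1 ≡ 6 (mod 139)
6^2 = (6^1)^2 ≡ 6^2 = 36 ≡ 36 (mod 139)
6^4 = (6^2)^2 ≡ 36^2 = 1296 ≡ 45 (mod 139)
6^7 = 6^4 · 6^2 · 6^1 ≡ 45 · 36 · 6 ≡ 129 (mod 139).
So M = 129. Node A computes K = M^16 mod 139.
129^1 ≡ 129 (mod 139)
129^2 = (129^1)^2 ≡ 129^2 = 16641 ≡ 100 (mod 139)
129^4 = (129^2)^2 ≡ 100^2 = 10000 ≡ 131 (mod 139)
129^8 = (129^4)^2 ≡ 131^2 = 17161 ≡ 64 (mod 139)
129^16 = (129^8)^2 ≡ 64^2 = 4096 ≡ 65 (mod 139)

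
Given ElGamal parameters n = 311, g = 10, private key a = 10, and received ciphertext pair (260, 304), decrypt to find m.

Shared mask s = c₁^a mod n = 260^10 mod 311.
260^1 ≡ 260 (mod 311)
260^2 = (260^1)^2 ≡ 260^2 = 67600 ≡ 113 (mod 311)
260^4 = (260^2)^2 ≡ 113^2 = 12769 ≡ 18 (mod 311)
260^8 = (260^4)^2 ≡ 18^2 = 324 ≡ 13 (mod 311)
260^10 = 260^8 · 260^2 ≡ 13 · 113 ≡ 225 (mod 311).
So s = 225; s⁻¹ ≡ 47 (mod 311).
m = c₂ · s⁻¹ mod 311 = 304 · 47 mod 311 = 293.

293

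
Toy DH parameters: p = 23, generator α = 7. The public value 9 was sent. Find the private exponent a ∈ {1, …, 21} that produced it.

4

Try successive powers of 7 modulo 23:
7^1 ≡ 7
7^2 ≡ 3
7^3 ≡ 21
7^4 ≡ 9
Found: a = 4.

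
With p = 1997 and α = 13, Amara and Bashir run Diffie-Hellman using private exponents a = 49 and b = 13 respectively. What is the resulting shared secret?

857

Amara sends A = α^a mod p = 13^49 mod 1997.
13^1 ≡ 13 (mod 1997)
13^2 = (13^1)^2 ≡ 13^2 = 169 ≡ 169 (mod 1997)
13^4 = (13^2)^2 ≡ 169^2 = 28561 ≡ 603 (mod 1997)
13^8 = (13^4)^2 ≡ 603^2 = 363609 ≡ 155 (mod 1997)
13^16 = (13^8)^2 ≡ 155^2 = 24025 ≡ 61 (mod 1997)
13^32 = (13^16)^2 ≡ 61^2 = 3721 ≡ 1724 (mod 1997)
13^49 = 13^32 · 13^16 · 13^1 ≡ 1724 · 61 · 13 ≡ 1184 (mod 1997).
So A = 1184. Bashir then computes K = A^b mod p = 1184^13 mod 1997.
1184^1 ≡ 1184 (mod 1997)
1184^2 = (1184^1)^2 ≡ 1184^2 = 1401856 ≡ 1959 (mod 1997)
1184^4 = (1184^2)^2 ≡ 1959^2 = 3837681 ≡ 1444 (mod 1997)
1184^8 = (1184^4)^2 ≡ 1444^2 = 2085136 ≡ 268 (mod 1997)
1184^13 = 1184^8 · 1184^4 · 1184^1 ≡ 268 · 1444 · 1184 ≡ 857 (mod 1997).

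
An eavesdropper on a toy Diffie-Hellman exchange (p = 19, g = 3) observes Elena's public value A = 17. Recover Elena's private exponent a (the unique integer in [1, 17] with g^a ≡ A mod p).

Try successive powers of 3 modulo 19:
3^1 ≡ 3
3^2 ≡ 9
3^3 ≡ 8
3^4 ≡ 5
3^5 ≡ 15
3^6 ≡ 7
3^7 ≡ 2
3^8 ≡ 6
3^9 ≡ 18
3^10 ≡ 16
3^11 ≡ 10
3^12 ≡ 11
3^13 ≡ 14
3^14 ≡ 4
3^15 ≡ 12
3^16 ≡ 17
Found: a = 16.

16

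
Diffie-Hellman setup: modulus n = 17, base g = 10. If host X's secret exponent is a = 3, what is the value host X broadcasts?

14

Public value = 10^{3} \pmod{17}.
10^1 ≡ 10 (mod 17)
10^2 = (10^1)^2 ≡ 10^2 = 100 ≡ 15 (mod 17)
10^3 = 10^2 · 10^1 ≡ 15 · 10 ≡ 14 (mod 17).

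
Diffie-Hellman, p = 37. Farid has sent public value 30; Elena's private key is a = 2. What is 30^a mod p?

Shared key K = 30^2 mod 37.
30^1 ≡ 30 (mod 37)
30^2 = (30^1)^2 ≡ 30^2 = 900 ≡ 12 (mod 37)

12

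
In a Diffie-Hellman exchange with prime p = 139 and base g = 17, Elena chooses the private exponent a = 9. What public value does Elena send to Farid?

87

Public value = 17^9 (mod 139).
17^1 ≡ 17 (mod 139)
17^2 = (17^1)^2 ≡ 17^2 = 289 ≡ 11 (mod 139)
17^4 = (17^2)^2 ≡ 11^2 = 121 ≡ 121 (mod 139)
17^8 = (17^4)^2 ≡ 121^2 = 14641 ≡ 46 (mod 139)
17^9 = 17^8 · 17^1 ≡ 46 · 17 ≡ 87 (mod 139).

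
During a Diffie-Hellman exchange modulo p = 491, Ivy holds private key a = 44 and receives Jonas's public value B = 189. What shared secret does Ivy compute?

331

Shared key K = 189^44 mod 491.
189^1 ≡ 189 (mod 491)
189^2 = (189^1)^2 ≡ 189^2 = 35721 ≡ 369 (mod 491)
189^4 = (189^2)^2 ≡ 369^2 = 136161 ≡ 154 (mod 491)
189^8 = (189^4)^2 ≡ 154^2 = 23716 ≡ 148 (mod 491)
189^16 = (189^8)^2 ≡ 148^2 = 21904 ≡ 300 (mod 491)
189^32 = (189^16)^2 ≡ 300^2 = 90000 ≡ 147 (mod 491)
189^44 = 189^32 · 189^8 · 189^4 ≡ 147 · 148 · 154 ≡ 331 (mod 491).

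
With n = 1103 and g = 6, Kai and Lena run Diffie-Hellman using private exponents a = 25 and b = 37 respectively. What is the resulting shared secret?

332

Lena sends B = g^b mod n = 6^37 mod 1103.
6^1 ≡ 6 (mod 1103)
6^2 = (6^1)^2 ≡ 6^2 = 36 ≡ 36 (mod 1103)
6^4 = (6^2)^2 ≡ 36^2 = 1296 ≡ 193 (mod 1103)
6^8 = (6^4)^2 ≡ 193^2 = 37249 ≡ 850 (mod 1103)
6^16 = (6^8)^2 ≡ 850^2 = 722500 ≡ 35 (mod 1103)
6^32 = (6^16)^2 ≡ 35^2 = 1225 ≡ 122 (mod 1103)
6^37 = 6^32 · 6^4 · 6^1 ≡ 122 · 193 · 6 ≡ 92 (mod 1103).
So B = 92. Kai then computes K = B^a mod n = 92^25 mod 1103.
92^1 ≡ 92 (mod 1103)
92^2 = (92^1)^2 ≡ 92^2 = 8464 ≡ 743 (mod 1103)
92^4 = (92^2)^2 ≡ 743^2 = 552049 ≡ 549 (mod 1103)
92^8 = (92^4)^2 ≡ 549^2 = 301401 ≡ 282 (mod 1103)
92^16 = (92^8)^2 ≡ 282^2 = 79524 ≡ 108 (mod 1103)
92^25 = 92^16 · 92^8 · 92^1 ≡ 108 · 282 · 92 ≡ 332 (mod 1103).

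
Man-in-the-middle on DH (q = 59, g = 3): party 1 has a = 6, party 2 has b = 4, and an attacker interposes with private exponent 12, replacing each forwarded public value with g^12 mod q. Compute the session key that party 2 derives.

Party 2 receives an attacker's public value M = 3^12 mod 59 instead of the honest one.
3^1 ≡ 3 (mod 59)
3^2 = (3^1)^2 ≡ 3^2 = 9 ≡ 9 (mod 59)
3^4 = (3^2)^2 ≡ 9^2 = 81 ≡ 22 (mod 59)
3^8 = (3^4)^2 ≡ 22^2 = 484 ≡ 12 (mod 59)
3^12 = 3^8 · 3^4 ≡ 12 · 22 ≡ 28 (mod 59).
So M = 28. Party 2 computes K = M^4 mod 59.
28^1 ≡ 28 (mod 59)
28^2 = (28^1)^2 ≡ 28^2 = 784 ≡ 17 (mod 59)
28^4 = (28^2)^2 ≡ 17^2 = 289 ≡ 53 (mod 59)

53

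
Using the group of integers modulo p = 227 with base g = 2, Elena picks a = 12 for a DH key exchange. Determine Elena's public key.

10

Public value = 2^12 (mod 227).
2^1 ≡ 2 (mod 227)
2^2 = (2^1)^2 ≡ 2^2 = 4 ≡ 4 (mod 227)
2^4 = (2^2)^2 ≡ 4^2 = 16 ≡ 16 (mod 227)
2^8 = (2^4)^2 ≡ 16^2 = 256 ≡ 29 (mod 227)
2^12 = 2^8 · 2^4 ≡ 29 · 16 ≡ 10 (mod 227).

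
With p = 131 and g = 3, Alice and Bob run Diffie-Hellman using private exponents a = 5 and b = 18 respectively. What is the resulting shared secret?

63

Alice sends A = g^a mod p = 3^5 mod 131.
3^1 ≡ 3 (mod 131)
3^2 = (3^1)^2 ≡ 3^2 = 9 ≡ 9 (mod 131)
3^4 = (3^2)^2 ≡ 9^2 = 81 ≡ 81 (mod 131)
3^5 = 3^4 · 3^1 ≡ 81 · 3 ≡ 112 (mod 131).
So A = 112. Bob then computes K = A^b mod p = 112^18 mod 131.
112^1 ≡ 112 (mod 131)
112^2 = (112^1)^2 ≡ 112^2 = 12544 ≡ 99 (mod 131)
112^4 = (112^2)^2 ≡ 99^2 = 9801 ≡ 107 (mod 131)
112^8 = (112^4)^2 ≡ 107^2 = 11449 ≡ 52 (mod 131)
112^16 = (112^8)^2 ≡ 52^2 = 2704 ≡ 84 (mod 131)
112^18 = 112^16 · 112^2 ≡ 84 · 99 ≡ 63 (mod 131).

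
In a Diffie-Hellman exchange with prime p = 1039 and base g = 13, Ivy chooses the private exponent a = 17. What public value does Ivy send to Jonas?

674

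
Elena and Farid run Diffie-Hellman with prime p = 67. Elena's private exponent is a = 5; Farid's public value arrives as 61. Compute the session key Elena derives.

63

Shared key K = 61^5 mod 67.
61^1 ≡ 61 (mod 67)
61^2 = (61^1)^2 ≡ 61^2 = 3721 ≡ 36 (mod 67)
61^4 = (61^2)^2 ≡ 36^2 = 1296 ≡ 23 (mod 67)
61^5 = 61^4 · 61^1 ≡ 23 · 61 ≡ 63 (mod 67).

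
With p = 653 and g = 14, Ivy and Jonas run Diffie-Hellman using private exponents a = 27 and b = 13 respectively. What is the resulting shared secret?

Ivy sends A = g^a mod p = 14^27 mod 653.
14^1 ≡ 14 (mod 653)
14^2 = (14^1)^2 ≡ 14^2 = 196 ≡ 196 (mod 653)
14^4 = (14^2)^2 ≡ 196^2 = 38416 ≡ 542 (mod 653)
14^8 = (14^4)^2 ≡ 542^2 = 293764 ≡ 567 (mod 653)
14^16 = (14^8)^2 ≡ 567^2 = 321489 ≡ 213 (mod 653)
14^27 = 14^16 · 14^8 · 14^2 · 14^1 ≡ 213 · 567 · 196 · 14 ≡ 83 (mod 653).
So A = 83. Jonas then computes K = A^b mod p = 83^13 mod 653.
83^1 ≡ 83 (mod 653)
83^2 = (83^1)^2 ≡ 83^2 = 6889 ≡ 359 (mod 653)
83^4 = (83^2)^2 ≡ 359^2 = 128881 ≡ 240 (mod 653)
83^8 = (83^4)^2 ≡ 240^2 = 57600 ≡ 136 (mod 653)
83^13 = 83^8 · 83^4 · 83^1 ≡ 136 · 240 · 83 ≡ 476 (mod 653).

476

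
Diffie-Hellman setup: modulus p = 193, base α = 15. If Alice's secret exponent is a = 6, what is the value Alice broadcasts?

151

Public value = 15^6 (mod 193).
15^1 ≡ 15 (mod 193)
15^2 = (15^1)^2 ≡ 15^2 = 225 ≡ 32 (mod 193)
15^4 = (15^2)^2 ≡ 32^2 = 1024 ≡ 59 (mod 193)
15^6 = 15^4 · 15^2 ≡ 59 · 32 ≡ 151 (mod 193).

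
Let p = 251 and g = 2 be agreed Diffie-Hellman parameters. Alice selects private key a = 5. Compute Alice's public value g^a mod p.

32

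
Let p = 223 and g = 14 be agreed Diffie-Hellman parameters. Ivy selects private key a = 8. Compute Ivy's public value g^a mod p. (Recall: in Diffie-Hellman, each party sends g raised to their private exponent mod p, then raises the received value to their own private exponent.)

Public value = 14^8 mod 223.
14^1 ≡ 14 (mod 223)
14^2 = (14^1)^2 ≡ 14^2 = 196 ≡ 196 (mod 223)
14^4 = (14^2)^2 ≡ 196^2 = 38416 ≡ 60 (mod 223)
14^8 = (14^4)^2 ≡ 60^2 = 3600 ≡ 32 (mod 223)

32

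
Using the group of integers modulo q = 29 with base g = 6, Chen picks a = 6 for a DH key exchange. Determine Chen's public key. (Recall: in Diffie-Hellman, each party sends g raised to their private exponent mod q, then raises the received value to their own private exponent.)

Public value = 6^6 mod 29.
6^1 ≡ 6 (mod 29)
6^2 = (6^1)^2 ≡ 6^2 = 36 ≡ 7 (mod 29)
6^4 = (6^2)^2 ≡ 7^2 = 49 ≡ 20 (mod 29)
6^6 = 6^4 · 6^2 ≡ 20 · 7 ≡ 24 (mod 29).

24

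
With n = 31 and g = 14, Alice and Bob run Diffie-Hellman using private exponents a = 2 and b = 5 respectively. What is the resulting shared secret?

25

Alice sends A = g^a mod n = 14^2 mod 31.
14^1 ≡ 14 (mod 31)
14^2 = (14^1)^2 ≡ 14^2 = 196 ≡ 10 (mod 31)
So A = 10. Bob then computes K = A^b mod n = 10^5 mod 31.
10^1 ≡ 10 (mod 31)
10^2 = (10^1)^2 ≡ 10^2 = 100 ≡ 7 (mod 31)
10^4 = (10^2)^2 ≡ 7^2 = 49 ≡ 18 (mod 31)
10^5 = 10^4 · 10^1 ≡ 18 · 10 ≡ 25 (mod 31).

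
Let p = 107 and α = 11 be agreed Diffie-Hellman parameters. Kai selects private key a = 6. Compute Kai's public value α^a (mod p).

69

Public value = 11^6 (mod 107).
11^1 ≡ 11 (mod 107)
11^2 = (11^1)^2 ≡ 11^2 = 121 ≡ 14 (mod 107)
11^4 = (11^2)^2 ≡ 14^2 = 196 ≡ 89 (mod 107)
11^6 = 11^4 · 11^2 ≡ 89 · 14 ≡ 69 (mod 107).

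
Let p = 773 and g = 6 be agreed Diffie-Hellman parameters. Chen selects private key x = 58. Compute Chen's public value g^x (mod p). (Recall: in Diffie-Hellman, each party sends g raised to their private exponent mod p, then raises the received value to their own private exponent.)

592

Public value = 6^58 (mod 773).
6^1 ≡ 6 (mod 773)
6^2 = (6^1)^2 ≡ 6^2 = 36 ≡ 36 (mod 773)
6^4 = (6^2)^2 ≡ 36^2 = 1296 ≡ 523 (mod 773)
6^8 = (6^4)^2 ≡ 523^2 = 273529 ≡ 660 (mod 773)
6^16 = (6^8)^2 ≡ 660^2 = 435600 ≡ 401 (mod 773)
6^32 = (6^16)^2 ≡ 401^2 = 160801 ≡ 17 (mod 773)
6^58 = 6^32 · 6^16 · 6^8 · 6^2 ≡ 17 · 401 · 660 · 36 ≡ 592 (mod 773).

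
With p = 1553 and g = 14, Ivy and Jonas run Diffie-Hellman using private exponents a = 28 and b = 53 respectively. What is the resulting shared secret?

Ivy sends A = g^a mod p = 14^28 mod 1553.
14^1 ≡ 14 (mod 1553)
14^2 = (14^1)^2 ≡ 14^2 = 196 ≡ 196 (mod 1553)
14^4 = (14^2)^2 ≡ 196^2 = 38416 ≡ 1144 (mod 1553)
14^8 = (14^4)^2 ≡ 1144^2 = 1308736 ≡ 1110 (mod 1553)
14^16 = (14^8)^2 ≡ 1110^2 = 1232100 ≡ 571 (mod 1553)
14^28 = 14^16 · 14^8 · 14^4 ≡ 571 · 1110 · 1144 ≡ 23 (mod 1553).
So A = 23. Jonas then computes K = A^b mod p = 23^53 mod 1553.
23^1 ≡ 23 (mod 1553)
23^2 = (23^1)^2 ≡ 23^2 = 529 ≡ 529 (mod 1553)
23^4 = (23^2)^2 ≡ 529^2 = 279841 ≡ 301 (mod 1553)
23^8 = (23^4)^2 ≡ 301^2 = 90601 ≡ 527 (mod 1553)
23^16 = (23^8)^2 ≡ 527^2 = 277729 ≡ 1295 (mod 1553)
23^32 = (23^16)^2 ≡ 1295^2 = 1677025 ≡ 1338 (mod 1553)
23^53 = 23^32 · 23^16 · 23^4 · 23^1 ≡ 1338 · 1295 · 301 · 23 ≡ 735 (mod 1553).

735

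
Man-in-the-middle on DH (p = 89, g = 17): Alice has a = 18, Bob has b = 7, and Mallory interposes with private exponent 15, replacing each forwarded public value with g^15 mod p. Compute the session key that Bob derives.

20

Bob receives Mallory's public value M = 17^15 mod 89 instead of the honest one.
17^1 ≡ 17 (mod 89)
17^2 = (17^1)^2 ≡ 17^2 = 289 ≡ 22 (mod 89)
17^4 = (17^2)^2 ≡ 22^2 = 484 ≡ 39 (mod 89)
17^8 = (17^4)^2 ≡ 39^2 = 1521 ≡ 8 (mod 89)
17^15 = 17^8 · 17^4 · 17^2 · 17^1 ≡ 8 · 39 · 22 · 17 ≡ 9 (mod 89).
So M = 9. Bob computes K = M^7 mod 89.
9^1 ≡ 9 (mod 89)
9^2 = (9^1)^2 ≡ 9^2 = 81 ≡ 81 (mod 89)
9^4 = (9^2)^2 ≡ 81^2 = 6561 ≡ 64 (mod 89)
9^7 = 9^4 · 9^2 · 9^1 ≡ 64 · 81 · 9 ≡ 20 (mod 89).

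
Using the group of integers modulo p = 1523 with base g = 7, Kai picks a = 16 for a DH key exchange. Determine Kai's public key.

1119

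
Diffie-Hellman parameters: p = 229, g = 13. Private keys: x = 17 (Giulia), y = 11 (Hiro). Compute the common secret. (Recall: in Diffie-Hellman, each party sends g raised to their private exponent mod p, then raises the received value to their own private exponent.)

197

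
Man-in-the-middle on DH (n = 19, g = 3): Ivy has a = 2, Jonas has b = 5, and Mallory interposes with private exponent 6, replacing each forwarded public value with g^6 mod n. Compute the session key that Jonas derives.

11

Jonas receives Mallory's public value M = 3^6 mod 19 instead of the honest one.
3^1 ≡ 3 (mod 19)
3^2 = (3^1)^2 ≡ 3^2 = 9 ≡ 9 (mod 19)
3^4 = (3^2)^2 ≡ 9^2 = 81 ≡ 5 (mod 19)
3^6 = 3^4 · 3^2 ≡ 5 · 9 ≡ 7 (mod 19).
So M = 7. Jonas computes K = M^5 mod 19.
7^1 ≡ 7 (mod 19)
7^2 = (7^1)^2 ≡ 7^2 = 49 ≡ 11 (mod 19)
7^4 = (7^2)^2 ≡ 11^2 = 121 ≡ 7 (mod 19)
7^5 = 7^4 · 7^1 ≡ 7 · 7 ≡ 11 (mod 19).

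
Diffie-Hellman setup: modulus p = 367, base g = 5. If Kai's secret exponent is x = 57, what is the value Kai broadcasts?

Public value = 5^57 (mod 367).
5^1 ≡ 5 (mod 367)
5^2 = (5^1)^2 ≡ 5^2 = 25 ≡ 25 (mod 367)
5^4 = (5^2)^2 ≡ 25^2 = 625 ≡ 258 (mod 367)
5^8 = (5^4)^2 ≡ 258^2 = 66564 ≡ 137 (mod 367)
5^16 = (5^8)^2 ≡ 137^2 = 18769 ≡ 52 (mod 367)
5^32 = (5^16)^2 ≡ 52^2 = 2704 ≡ 135 (mod 367)
5^57 = 5^32 · 5^16 · 5^8 · 5^1 ≡ 135 · 52 · 137 · 5 ≡ 266 (mod 367).

266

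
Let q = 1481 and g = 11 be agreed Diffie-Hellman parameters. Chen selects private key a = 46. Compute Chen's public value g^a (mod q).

Public value = 11^46 (mod 1481).
11^1 ≡ 11 (mod 1481)
11^2 = (11^1)^2 ≡ 11^2 = 121 ≡ 121 (mod 1481)
11^4 = (11^2)^2 ≡ 121^2 = 14641 ≡ 1312 (mod 1481)
11^8 = (11^4)^2 ≡ 1312^2 = 1721344 ≡ 422 (mod 1481)
11^16 = (11^8)^2 ≡ 422^2 = 178084 ≡ 364 (mod 1481)
11^32 = (11^16)^2 ≡ 364^2 = 132496 ≡ 687 (mod 1481)
11^46 = 11^32 · 11^8 · 11^4 · 11^2 ≡ 687 · 422 · 1312 · 121 ≡ 500 (mod 1481).

500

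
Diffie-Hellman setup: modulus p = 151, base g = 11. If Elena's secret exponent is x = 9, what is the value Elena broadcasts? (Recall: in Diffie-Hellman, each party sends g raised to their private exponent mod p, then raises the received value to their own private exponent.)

94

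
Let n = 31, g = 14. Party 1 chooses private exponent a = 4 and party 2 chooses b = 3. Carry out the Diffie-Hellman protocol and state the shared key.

Party 1 sends A = g^a mod n = 14^4 mod 31.
14^1 ≡ 14 (mod 31)
14^2 = (14^1)^2 ≡ 14^2 = 196 ≡ 10 (mod 31)
14^4 = (14^2)^2 ≡ 10^2 = 100 ≡ 7 (mod 31)
So A = 7. Party 2 then computes K = A^b mod n = 7^3 mod 31.
7^1 ≡ 7 (mod 31)
7^2 = (7^1)^2 ≡ 7^2 = 49 ≡ 18 (mod 31)
7^3 = 7^2 · 7^1 ≡ 18 · 7 ≡ 2 (mod 31).

2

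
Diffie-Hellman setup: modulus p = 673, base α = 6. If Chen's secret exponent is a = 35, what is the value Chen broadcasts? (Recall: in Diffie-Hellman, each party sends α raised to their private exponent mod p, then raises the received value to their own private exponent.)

Public value = 6^35 mod 673.
6^1 ≡ 6 (mod 673)
6^2 = (6^1)^2 ≡ 6^2 = 36 ≡ 36 (mod 673)
6^4 = (6^2)^2 ≡ 36^2 = 1296 ≡ 623 (mod 673)
6^8 = (6^4)^2 ≡ 623^2 = 388129 ≡ 481 (mod 673)
6^16 = (6^8)^2 ≡ 481^2 = 231361 ≡ 522 (mod 673)
6^32 = (6^16)^2 ≡ 522^2 = 272484 ≡ 592 (mod 673)
6^35 = 6^32 · 6^2 · 6^1 ≡ 592 · 36 · 6 ≡ 2 (mod 673).

2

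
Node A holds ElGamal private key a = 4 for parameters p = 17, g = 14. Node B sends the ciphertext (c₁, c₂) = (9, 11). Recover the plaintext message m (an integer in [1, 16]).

Shared mask s = c₁^a mod p = 9^4 mod 17.
9^1 ≡ 9 (mod 17)
9^2 = (9^1)^2 ≡ 9^2 = 81 ≡ 13 (mod 17)
9^4 = (9^2)^2 ≡ 13^2 = 169 ≡ 16 (mod 17)
So s = 16; s⁻¹ ≡ 16 (mod 17).
m = c₂ · s⁻¹ mod 17 = 11 · 16 mod 17 = 6.

6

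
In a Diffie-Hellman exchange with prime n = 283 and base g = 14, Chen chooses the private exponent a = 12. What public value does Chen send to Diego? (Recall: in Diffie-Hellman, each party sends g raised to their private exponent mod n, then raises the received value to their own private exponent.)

29

Public value = 14^12 mod 283.
14^1 ≡ 14 (mod 283)
14^2 = (14^1)^2 ≡ 14^2 = 196 ≡ 196 (mod 283)
14^4 = (14^2)^2 ≡ 196^2 = 38416 ≡ 211 (mod 283)
14^8 = (14^4)^2 ≡ 211^2 = 44521 ≡ 90 (mod 283)
14^12 = 14^8 · 14^4 ≡ 90 · 211 ≡ 29 (mod 283).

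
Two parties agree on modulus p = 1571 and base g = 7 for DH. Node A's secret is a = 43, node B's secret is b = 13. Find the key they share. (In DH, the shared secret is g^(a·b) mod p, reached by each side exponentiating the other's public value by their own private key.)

137

Node B sends B = g^b mod p = 7^13 mod 1571.
7^1 ≡ 7 (mod 1571)
7^2 = (7^1)^2 ≡ 7^2 = 49 ≡ 49 (mod 1571)
7^4 = (7^2)^2 ≡ 49^2 = 2401 ≡ 830 (mod 1571)
7^8 = (7^4)^2 ≡ 830^2 = 688900 ≡ 802 (mod 1571)
7^13 = 7^8 · 7^4 · 7^1 ≡ 802 · 830 · 7 ≡ 34 (mod 1571).
So B = 34. Node A then computes K = B^a mod p = 34^43 mod 1571.
34^1 ≡ 34 (mod 1571)
34^2 = (34^1)^2 ≡ 34^2 = 1156 ≡ 1156 (mod 1571)
34^4 = (34^2)^2 ≡ 1156^2 = 1336336 ≡ 986 (mod 1571)
34^8 = (34^4)^2 ≡ 986^2 = 972196 ≡ 1318 (mod 1571)
34^16 = (34^8)^2 ≡ 1318^2 = 1737124 ≡ 1169 (mod 1571)
34^32 = (34^16)^2 ≡ 1169^2 = 1366561 ≡ 1362 (mod 1571)
34^43 = 34^32 · 34^8 · 34^2 · 34^1 ≡ 1362 · 1318 · 1156 · 34 ≡ 137 (mod 1571).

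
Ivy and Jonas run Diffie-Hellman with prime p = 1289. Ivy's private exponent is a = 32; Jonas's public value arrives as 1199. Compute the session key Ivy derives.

278

Shared key K = 1199^32 mod 1289.
1199^1 ≡ 1199 (mod 1289)
1199^2 = (1199^1)^2 ≡ 1199^2 = 1437601 ≡ 366 (mod 1289)
1199^4 = (1199^2)^2 ≡ 366^2 = 133956 ≡ 1189 (mod 1289)
1199^8 = (1199^4)^2 ≡ 1189^2 = 1413721 ≡ 977 (mod 1289)
1199^16 = (1199^8)^2 ≡ 977^2 = 954529 ≡ 669 (mod 1289)
1199^32 = (1199^16)^2 ≡ 669^2 = 447561 ≡ 278 (mod 1289)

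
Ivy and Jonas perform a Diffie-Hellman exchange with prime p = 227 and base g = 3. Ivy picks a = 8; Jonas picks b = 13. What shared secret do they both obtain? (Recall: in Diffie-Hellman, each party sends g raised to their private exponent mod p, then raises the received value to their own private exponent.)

141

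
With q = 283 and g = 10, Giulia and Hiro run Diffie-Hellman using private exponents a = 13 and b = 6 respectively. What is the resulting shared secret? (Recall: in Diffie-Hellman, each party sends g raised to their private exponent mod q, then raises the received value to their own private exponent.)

Giulia sends A = g^a mod q = 10^13 mod 283.
10^1 ≡ 10 (mod 283)
10^2 = (10^1)^2 ≡ 10^2 = 100 ≡ 100 (mod 283)
10^4 = (10^2)^2 ≡ 100^2 = 10000 ≡ 95 (mod 283)
10^8 = (10^4)^2 ≡ 95^2 = 9025 ≡ 252 (mod 283)
10^13 = 10^8 · 10^4 · 10^1 ≡ 252 · 95 · 10 ≡ 265 (mod 283).
So A = 265. Hiro then computes K = A^b mod q = 265^6 mod 283.
265^1 ≡ 265 (mod 283)
265^2 = (265^1)^2 ≡ 265^2 = 70225 ≡ 41 (mod 283)
265^4 = (265^2)^2 ≡ 41^2 = 1681 ≡ 266 (mod 283)
265^6 = 265^4 · 265^2 ≡ 266 · 41 ≡ 152 (mod 283).

152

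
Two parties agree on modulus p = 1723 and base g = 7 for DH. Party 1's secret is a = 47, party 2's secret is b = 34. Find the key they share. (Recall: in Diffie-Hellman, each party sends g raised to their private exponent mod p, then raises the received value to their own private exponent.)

522

Party 2 sends B = g^b mod p = 7^34 mod 1723.
7^1 ≡ 7 (mod 1723)
7^2 = (7^1)^2 ≡ 7^2 = 49 ≡ 49 (mod 1723)
7^4 = (7^2)^2 ≡ 49^2 = 2401 ≡ 678 (mod 1723)
7^8 = (7^4)^2 ≡ 678^2 = 459684 ≡ 1366 (mod 1723)
7^16 = (7^8)^2 ≡ 1366^2 = 1865956 ≡ 1670 (mod 1723)
7^32 = (7^16)^2 ≡ 1670^2 = 2788900 ≡ 1086 (mod 1723)
7^34 = 7^32 · 7^2 ≡ 1086 · 49 ≡ 1524 (mod 1723).
So B = 1524. Party 1 then computes K = B^a mod p = 1524^47 mod 1723.
1524^1 ≡ 1524 (mod 1723)
1524^2 = (1524^1)^2 ≡ 1524^2 = 2322576 ≡ 1695 (mod 1723)
1524^4 = (1524^2)^2 ≡ 1695^2 = 2873025 ≡ 784 (mod 1723)
1524^8 = (1524^4)^2 ≡ 784^2 = 614656 ≡ 1268 (mod 1723)
1524^16 = (1524^8)^2 ≡ 1268^2 = 1607824 ≡ 265 (mod 1723)
1524^32 = (1524^16)^2 ≡ 265^2 = 70225 ≡ 1305 (mod 1723)
1524^47 = 1524^32 · 1524^8 · 1524^4 · 1524^2 · 1524^1 ≡ 1305 · 1268 · 784 · 1695 · 1524 ≡ 522 (mod 1723).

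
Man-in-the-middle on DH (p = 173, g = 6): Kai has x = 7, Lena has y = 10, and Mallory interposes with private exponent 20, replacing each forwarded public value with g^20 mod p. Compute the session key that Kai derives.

140

Kai receives Mallory's public value M = 6^20 mod 173 instead of the honest one.
6^1 ≡ 6 (mod 173)
6^2 = (6^1)^2 ≡ 6^2 = 36 ≡ 36 (mod 173)
6^4 = (6^2)^2 ≡ 36^2 = 1296 ≡ 85 (mod 173)
6^8 = (6^4)^2 ≡ 85^2 = 7225 ≡ 132 (mod 173)
6^16 = (6^8)^2 ≡ 132^2 = 17424 ≡ 124 (mod 173)
6^20 = 6^16 · 6^4 ≡ 124 · 85 ≡ 160 (mod 173).
So M = 160. Kai computes K = M^7 mod 173.
160^1 ≡ 160 (mod 173)
160^2 = (160^1)^2 ≡ 160^2 = 25600 ≡ 169 (mod 173)
160^4 = (160^2)^2 ≡ 169^2 = 28561 ≡ 16 (mod 173)
160^7 = 160^4 · 160^2 · 160^1 ≡ 16 · 169 · 160 ≡ 140 (mod 173).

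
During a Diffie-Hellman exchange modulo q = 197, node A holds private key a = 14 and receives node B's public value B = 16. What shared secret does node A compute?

178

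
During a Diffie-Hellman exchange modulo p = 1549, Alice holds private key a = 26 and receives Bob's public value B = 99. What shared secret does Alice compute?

135

Shared key K = 99^26 mod 1549.
99^1 ≡ 99 (mod 1549)
99^2 = (99^1)^2 ≡ 99^2 = 9801 ≡ 507 (mod 1549)
99^4 = (99^2)^2 ≡ 507^2 = 257049 ≡ 1464 (mod 1549)
99^8 = (99^4)^2 ≡ 1464^2 = 2143296 ≡ 1029 (mod 1549)
99^16 = (99^8)^2 ≡ 1029^2 = 1058841 ≡ 874 (mod 1549)
99^26 = 99^16 · 99^8 · 99^2 ≡ 874 · 1029 · 507 ≡ 135 (mod 1549).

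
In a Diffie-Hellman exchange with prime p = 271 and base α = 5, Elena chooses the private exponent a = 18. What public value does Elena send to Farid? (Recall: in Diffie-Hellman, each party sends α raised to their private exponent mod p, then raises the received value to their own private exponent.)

242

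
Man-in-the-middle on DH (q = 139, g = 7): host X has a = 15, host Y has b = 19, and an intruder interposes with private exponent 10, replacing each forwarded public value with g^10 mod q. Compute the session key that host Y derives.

Host Y receives an intruder's public value M = 7^10 mod 139 instead of the honest one.
7^1 ≡ 7 (mod 139)
7^2 = (7^1)^2 ≡ 7^2 = 49 ≡ 49 (mod 139)
7^4 = (7^2)^2 ≡ 49^2 = 2401 ≡ 38 (mod 139)
7^8 = (7^4)^2 ≡ 38^2 = 1444 ≡ 54 (mod 139)
7^10 = 7^8 · 7^2 ≡ 54 · 49 ≡ 5 (mod 139).
So M = 5. Host Y computes K = M^19 mod 139.
5^1 ≡ 5 (mod 139)
5^2 = (5^1)^2 ≡ 5^2 = 25 ≡ 25 (mod 139)
5^4 = (5^2)^2 ≡ 25^2 = 625 ≡ 69 (mod 139)
5^8 = (5^4)^2 ≡ 69^2 = 4761 ≡ 35 (mod 139)
5^16 = (5^8)^2 ≡ 35^2 = 1225 ≡ 113 (mod 139)
5^19 = 5^16 · 5^2 · 5^1 ≡ 113 · 25 · 5 ≡ 86 (mod 139).

86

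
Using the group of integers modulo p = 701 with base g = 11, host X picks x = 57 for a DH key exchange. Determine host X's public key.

594

Public value = 11^57 (mod 701).
11^1 ≡ 11 (mod 701)
11^2 = (11^1)^2 ≡ 11^2 = 121 ≡ 121 (mod 701)
11^4 = (11^2)^2 ≡ 121^2 = 14641 ≡ 621 (mod 701)
11^8 = (11^4)^2 ≡ 621^2 = 385641 ≡ 91 (mod 701)
11^16 = (11^8)^2 ≡ 91^2 = 8281 ≡ 570 (mod 701)
11^32 = (11^16)^2 ≡ 570^2 = 324900 ≡ 337 (mod 701)
11^57 = 11^32 · 11^16 · 11^8 · 11^1 ≡ 337 · 570 · 91 · 11 ≡ 594 (mod 701).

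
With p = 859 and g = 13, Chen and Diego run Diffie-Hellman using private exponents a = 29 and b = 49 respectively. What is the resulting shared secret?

169

Diego sends B = g^b mod p = 13^49 mod 859.
13^1 ≡ 13 (mod 859)
13^2 = (13^1)^2 ≡ 13^2 = 169 ≡ 169 (mod 859)
13^4 = (13^2)^2 ≡ 169^2 = 28561 ≡ 214 (mod 859)
13^8 = (13^4)^2 ≡ 214^2 = 45796 ≡ 269 (mod 859)
13^16 = (13^8)^2 ≡ 269^2 = 72361 ≡ 205 (mod 859)
13^32 = (13^16)^2 ≡ 205^2 = 42025 ≡ 793 (mod 859)
13^49 = 13^32 · 13^16 · 13^1 ≡ 793 · 205 · 13 ≡ 205 (mod 859).
So B = 205. Chen then computes K = B^a mod p = 205^29 mod 859.
205^1 ≡ 205 (mod 859)
205^2 = (205^1)^2 ≡ 205^2 = 42025 ≡ 793 (mod 859)
205^4 = (205^2)^2 ≡ 793^2 = 628849 ≡ 61 (mod 859)
205^8 = (205^4)^2 ≡ 61^2 = 3721 ≡ 285 (mod 859)
205^16 = (205^8)^2 ≡ 285^2 = 81225 ≡ 479 (mod 859)
205^29 = 205^16 · 205^8 · 205^4 · 205^1 ≡ 479 · 285 · 61 · 205 ≡ 169 (mod 859).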